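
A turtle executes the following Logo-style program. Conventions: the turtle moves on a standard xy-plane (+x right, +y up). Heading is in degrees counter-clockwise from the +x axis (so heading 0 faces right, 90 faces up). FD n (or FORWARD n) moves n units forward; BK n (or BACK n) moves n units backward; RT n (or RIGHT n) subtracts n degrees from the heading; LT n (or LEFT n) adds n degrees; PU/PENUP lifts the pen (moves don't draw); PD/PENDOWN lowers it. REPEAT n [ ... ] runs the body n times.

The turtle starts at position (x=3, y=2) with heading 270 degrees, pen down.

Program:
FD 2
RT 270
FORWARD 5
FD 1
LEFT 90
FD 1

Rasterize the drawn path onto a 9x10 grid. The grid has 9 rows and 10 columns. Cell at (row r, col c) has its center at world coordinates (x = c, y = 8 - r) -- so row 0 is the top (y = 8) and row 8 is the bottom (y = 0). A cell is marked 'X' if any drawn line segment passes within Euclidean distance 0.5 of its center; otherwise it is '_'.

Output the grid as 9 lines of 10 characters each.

Answer: __________
__________
__________
__________
__________
__________
___X______
___X_____X
___XXXXXXX

Derivation:
Segment 0: (3,2) -> (3,0)
Segment 1: (3,0) -> (8,0)
Segment 2: (8,0) -> (9,0)
Segment 3: (9,0) -> (9,1)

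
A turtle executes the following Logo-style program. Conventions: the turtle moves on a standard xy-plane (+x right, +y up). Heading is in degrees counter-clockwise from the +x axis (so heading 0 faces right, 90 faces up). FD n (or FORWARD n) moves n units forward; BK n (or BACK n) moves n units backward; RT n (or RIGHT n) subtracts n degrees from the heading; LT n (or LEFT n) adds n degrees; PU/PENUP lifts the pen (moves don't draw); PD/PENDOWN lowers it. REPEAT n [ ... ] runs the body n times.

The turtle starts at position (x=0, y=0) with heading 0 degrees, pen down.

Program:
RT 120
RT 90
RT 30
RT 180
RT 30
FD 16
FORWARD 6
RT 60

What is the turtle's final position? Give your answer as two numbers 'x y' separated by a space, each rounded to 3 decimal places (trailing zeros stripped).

Executing turtle program step by step:
Start: pos=(0,0), heading=0, pen down
RT 120: heading 0 -> 240
RT 90: heading 240 -> 150
RT 30: heading 150 -> 120
RT 180: heading 120 -> 300
RT 30: heading 300 -> 270
FD 16: (0,0) -> (0,-16) [heading=270, draw]
FD 6: (0,-16) -> (0,-22) [heading=270, draw]
RT 60: heading 270 -> 210
Final: pos=(0,-22), heading=210, 2 segment(s) drawn

Answer: 0 -22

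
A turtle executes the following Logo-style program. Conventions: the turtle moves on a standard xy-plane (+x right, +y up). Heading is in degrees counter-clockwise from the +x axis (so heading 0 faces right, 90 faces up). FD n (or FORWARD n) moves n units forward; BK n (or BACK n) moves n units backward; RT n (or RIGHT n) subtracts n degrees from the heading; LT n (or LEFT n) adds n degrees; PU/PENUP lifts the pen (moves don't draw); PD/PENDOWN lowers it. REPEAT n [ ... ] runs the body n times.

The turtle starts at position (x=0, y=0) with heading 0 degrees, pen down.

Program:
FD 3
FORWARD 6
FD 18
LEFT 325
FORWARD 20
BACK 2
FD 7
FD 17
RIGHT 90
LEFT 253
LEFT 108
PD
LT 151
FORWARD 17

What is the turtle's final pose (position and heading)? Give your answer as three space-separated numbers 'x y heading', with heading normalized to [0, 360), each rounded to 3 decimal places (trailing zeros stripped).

Executing turtle program step by step:
Start: pos=(0,0), heading=0, pen down
FD 3: (0,0) -> (3,0) [heading=0, draw]
FD 6: (3,0) -> (9,0) [heading=0, draw]
FD 18: (9,0) -> (27,0) [heading=0, draw]
LT 325: heading 0 -> 325
FD 20: (27,0) -> (43.383,-11.472) [heading=325, draw]
BK 2: (43.383,-11.472) -> (41.745,-10.324) [heading=325, draw]
FD 7: (41.745,-10.324) -> (47.479,-14.339) [heading=325, draw]
FD 17: (47.479,-14.339) -> (61.404,-24.09) [heading=325, draw]
RT 90: heading 325 -> 235
LT 253: heading 235 -> 128
LT 108: heading 128 -> 236
PD: pen down
LT 151: heading 236 -> 27
FD 17: (61.404,-24.09) -> (76.551,-16.372) [heading=27, draw]
Final: pos=(76.551,-16.372), heading=27, 8 segment(s) drawn

Answer: 76.551 -16.372 27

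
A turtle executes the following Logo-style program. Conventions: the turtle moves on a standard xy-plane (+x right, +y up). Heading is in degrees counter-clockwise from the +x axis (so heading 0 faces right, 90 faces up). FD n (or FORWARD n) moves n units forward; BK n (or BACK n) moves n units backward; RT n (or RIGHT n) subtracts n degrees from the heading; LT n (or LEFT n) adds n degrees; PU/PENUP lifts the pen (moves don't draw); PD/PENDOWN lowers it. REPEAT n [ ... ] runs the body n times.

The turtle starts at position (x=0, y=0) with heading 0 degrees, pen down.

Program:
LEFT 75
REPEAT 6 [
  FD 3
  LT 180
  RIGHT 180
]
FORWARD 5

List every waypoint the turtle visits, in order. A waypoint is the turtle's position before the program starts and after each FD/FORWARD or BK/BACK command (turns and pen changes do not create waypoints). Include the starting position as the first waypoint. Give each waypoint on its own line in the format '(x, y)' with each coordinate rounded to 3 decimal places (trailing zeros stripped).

Executing turtle program step by step:
Start: pos=(0,0), heading=0, pen down
LT 75: heading 0 -> 75
REPEAT 6 [
  -- iteration 1/6 --
  FD 3: (0,0) -> (0.776,2.898) [heading=75, draw]
  LT 180: heading 75 -> 255
  RT 180: heading 255 -> 75
  -- iteration 2/6 --
  FD 3: (0.776,2.898) -> (1.553,5.796) [heading=75, draw]
  LT 180: heading 75 -> 255
  RT 180: heading 255 -> 75
  -- iteration 3/6 --
  FD 3: (1.553,5.796) -> (2.329,8.693) [heading=75, draw]
  LT 180: heading 75 -> 255
  RT 180: heading 255 -> 75
  -- iteration 4/6 --
  FD 3: (2.329,8.693) -> (3.106,11.591) [heading=75, draw]
  LT 180: heading 75 -> 255
  RT 180: heading 255 -> 75
  -- iteration 5/6 --
  FD 3: (3.106,11.591) -> (3.882,14.489) [heading=75, draw]
  LT 180: heading 75 -> 255
  RT 180: heading 255 -> 75
  -- iteration 6/6 --
  FD 3: (3.882,14.489) -> (4.659,17.387) [heading=75, draw]
  LT 180: heading 75 -> 255
  RT 180: heading 255 -> 75
]
FD 5: (4.659,17.387) -> (5.953,22.216) [heading=75, draw]
Final: pos=(5.953,22.216), heading=75, 7 segment(s) drawn
Waypoints (8 total):
(0, 0)
(0.776, 2.898)
(1.553, 5.796)
(2.329, 8.693)
(3.106, 11.591)
(3.882, 14.489)
(4.659, 17.387)
(5.953, 22.216)

Answer: (0, 0)
(0.776, 2.898)
(1.553, 5.796)
(2.329, 8.693)
(3.106, 11.591)
(3.882, 14.489)
(4.659, 17.387)
(5.953, 22.216)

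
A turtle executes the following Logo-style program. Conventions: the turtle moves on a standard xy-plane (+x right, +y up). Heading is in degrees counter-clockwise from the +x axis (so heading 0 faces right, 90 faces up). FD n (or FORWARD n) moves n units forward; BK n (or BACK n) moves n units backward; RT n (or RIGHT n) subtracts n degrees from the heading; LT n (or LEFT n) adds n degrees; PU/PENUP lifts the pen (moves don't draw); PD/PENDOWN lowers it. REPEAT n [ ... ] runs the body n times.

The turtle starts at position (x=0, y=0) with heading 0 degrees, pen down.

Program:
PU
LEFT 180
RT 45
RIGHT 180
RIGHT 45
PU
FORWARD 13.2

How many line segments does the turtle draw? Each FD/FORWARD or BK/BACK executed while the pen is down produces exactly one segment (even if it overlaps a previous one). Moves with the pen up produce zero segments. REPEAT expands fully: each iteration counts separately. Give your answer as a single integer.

Answer: 0

Derivation:
Executing turtle program step by step:
Start: pos=(0,0), heading=0, pen down
PU: pen up
LT 180: heading 0 -> 180
RT 45: heading 180 -> 135
RT 180: heading 135 -> 315
RT 45: heading 315 -> 270
PU: pen up
FD 13.2: (0,0) -> (0,-13.2) [heading=270, move]
Final: pos=(0,-13.2), heading=270, 0 segment(s) drawn
Segments drawn: 0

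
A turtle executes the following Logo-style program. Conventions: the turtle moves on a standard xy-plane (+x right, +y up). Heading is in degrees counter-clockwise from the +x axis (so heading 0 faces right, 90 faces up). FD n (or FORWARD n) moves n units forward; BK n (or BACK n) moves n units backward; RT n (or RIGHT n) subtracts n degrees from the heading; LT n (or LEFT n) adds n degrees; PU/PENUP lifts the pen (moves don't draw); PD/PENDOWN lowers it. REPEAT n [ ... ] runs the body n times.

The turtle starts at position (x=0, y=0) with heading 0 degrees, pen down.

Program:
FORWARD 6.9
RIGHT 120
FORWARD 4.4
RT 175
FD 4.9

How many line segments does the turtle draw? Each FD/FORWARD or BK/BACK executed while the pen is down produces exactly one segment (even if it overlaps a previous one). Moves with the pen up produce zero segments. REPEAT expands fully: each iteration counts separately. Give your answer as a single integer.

Executing turtle program step by step:
Start: pos=(0,0), heading=0, pen down
FD 6.9: (0,0) -> (6.9,0) [heading=0, draw]
RT 120: heading 0 -> 240
FD 4.4: (6.9,0) -> (4.7,-3.811) [heading=240, draw]
RT 175: heading 240 -> 65
FD 4.9: (4.7,-3.811) -> (6.771,0.63) [heading=65, draw]
Final: pos=(6.771,0.63), heading=65, 3 segment(s) drawn
Segments drawn: 3

Answer: 3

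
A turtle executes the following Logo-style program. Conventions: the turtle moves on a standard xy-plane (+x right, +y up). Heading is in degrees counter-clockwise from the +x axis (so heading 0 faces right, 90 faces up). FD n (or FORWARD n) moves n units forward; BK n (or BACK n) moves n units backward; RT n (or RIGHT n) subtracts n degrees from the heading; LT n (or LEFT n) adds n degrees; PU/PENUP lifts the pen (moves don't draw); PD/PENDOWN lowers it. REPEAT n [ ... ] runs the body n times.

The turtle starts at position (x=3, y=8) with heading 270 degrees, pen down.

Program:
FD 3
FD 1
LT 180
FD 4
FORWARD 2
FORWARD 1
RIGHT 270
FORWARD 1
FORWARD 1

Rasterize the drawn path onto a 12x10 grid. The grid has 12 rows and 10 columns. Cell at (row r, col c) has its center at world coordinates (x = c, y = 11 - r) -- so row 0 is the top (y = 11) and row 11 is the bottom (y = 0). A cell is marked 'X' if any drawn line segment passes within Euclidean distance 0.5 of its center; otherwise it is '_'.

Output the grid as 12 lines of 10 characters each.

Segment 0: (3,8) -> (3,5)
Segment 1: (3,5) -> (3,4)
Segment 2: (3,4) -> (3,8)
Segment 3: (3,8) -> (3,10)
Segment 4: (3,10) -> (3,11)
Segment 5: (3,11) -> (2,11)
Segment 6: (2,11) -> (1,11)

Answer: _XXX______
___X______
___X______
___X______
___X______
___X______
___X______
___X______
__________
__________
__________
__________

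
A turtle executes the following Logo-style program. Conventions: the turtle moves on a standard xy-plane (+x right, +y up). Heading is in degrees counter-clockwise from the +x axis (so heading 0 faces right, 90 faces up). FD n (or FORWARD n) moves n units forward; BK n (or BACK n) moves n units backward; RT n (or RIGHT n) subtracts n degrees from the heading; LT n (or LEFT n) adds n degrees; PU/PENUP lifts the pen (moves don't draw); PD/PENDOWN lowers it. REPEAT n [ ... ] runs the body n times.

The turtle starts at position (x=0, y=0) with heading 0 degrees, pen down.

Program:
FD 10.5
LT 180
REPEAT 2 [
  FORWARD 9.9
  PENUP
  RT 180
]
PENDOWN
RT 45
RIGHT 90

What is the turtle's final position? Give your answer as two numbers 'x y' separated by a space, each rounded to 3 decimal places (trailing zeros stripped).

Executing turtle program step by step:
Start: pos=(0,0), heading=0, pen down
FD 10.5: (0,0) -> (10.5,0) [heading=0, draw]
LT 180: heading 0 -> 180
REPEAT 2 [
  -- iteration 1/2 --
  FD 9.9: (10.5,0) -> (0.6,0) [heading=180, draw]
  PU: pen up
  RT 180: heading 180 -> 0
  -- iteration 2/2 --
  FD 9.9: (0.6,0) -> (10.5,0) [heading=0, move]
  PU: pen up
  RT 180: heading 0 -> 180
]
PD: pen down
RT 45: heading 180 -> 135
RT 90: heading 135 -> 45
Final: pos=(10.5,0), heading=45, 2 segment(s) drawn

Answer: 10.5 0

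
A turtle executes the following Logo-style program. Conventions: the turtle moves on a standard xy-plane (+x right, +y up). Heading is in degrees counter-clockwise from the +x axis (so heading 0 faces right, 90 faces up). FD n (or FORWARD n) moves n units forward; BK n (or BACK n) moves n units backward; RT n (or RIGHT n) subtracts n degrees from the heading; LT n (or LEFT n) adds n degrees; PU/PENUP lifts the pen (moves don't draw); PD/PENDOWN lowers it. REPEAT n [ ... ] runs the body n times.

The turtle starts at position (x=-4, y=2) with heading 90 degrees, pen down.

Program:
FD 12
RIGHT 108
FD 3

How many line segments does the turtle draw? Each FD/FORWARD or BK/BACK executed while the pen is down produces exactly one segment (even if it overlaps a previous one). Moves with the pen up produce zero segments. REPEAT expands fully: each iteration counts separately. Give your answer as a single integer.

Executing turtle program step by step:
Start: pos=(-4,2), heading=90, pen down
FD 12: (-4,2) -> (-4,14) [heading=90, draw]
RT 108: heading 90 -> 342
FD 3: (-4,14) -> (-1.147,13.073) [heading=342, draw]
Final: pos=(-1.147,13.073), heading=342, 2 segment(s) drawn
Segments drawn: 2

Answer: 2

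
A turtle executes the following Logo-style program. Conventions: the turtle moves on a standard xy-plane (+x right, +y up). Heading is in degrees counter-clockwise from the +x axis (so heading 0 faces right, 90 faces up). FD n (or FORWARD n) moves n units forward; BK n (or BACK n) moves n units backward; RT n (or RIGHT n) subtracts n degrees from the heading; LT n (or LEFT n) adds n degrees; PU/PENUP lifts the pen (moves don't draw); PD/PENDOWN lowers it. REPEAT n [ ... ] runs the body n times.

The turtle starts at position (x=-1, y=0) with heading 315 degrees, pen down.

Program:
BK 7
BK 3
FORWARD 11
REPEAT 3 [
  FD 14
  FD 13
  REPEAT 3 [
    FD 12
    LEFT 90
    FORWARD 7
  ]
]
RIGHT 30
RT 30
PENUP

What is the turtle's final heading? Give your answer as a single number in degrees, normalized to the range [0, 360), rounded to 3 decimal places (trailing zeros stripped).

Executing turtle program step by step:
Start: pos=(-1,0), heading=315, pen down
BK 7: (-1,0) -> (-5.95,4.95) [heading=315, draw]
BK 3: (-5.95,4.95) -> (-8.071,7.071) [heading=315, draw]
FD 11: (-8.071,7.071) -> (-0.293,-0.707) [heading=315, draw]
REPEAT 3 [
  -- iteration 1/3 --
  FD 14: (-0.293,-0.707) -> (9.607,-10.607) [heading=315, draw]
  FD 13: (9.607,-10.607) -> (18.799,-19.799) [heading=315, draw]
  REPEAT 3 [
    -- iteration 1/3 --
    FD 12: (18.799,-19.799) -> (27.284,-28.284) [heading=315, draw]
    LT 90: heading 315 -> 45
    FD 7: (27.284,-28.284) -> (32.234,-23.335) [heading=45, draw]
    -- iteration 2/3 --
    FD 12: (32.234,-23.335) -> (40.719,-14.849) [heading=45, draw]
    LT 90: heading 45 -> 135
    FD 7: (40.719,-14.849) -> (35.77,-9.899) [heading=135, draw]
    -- iteration 3/3 --
    FD 12: (35.77,-9.899) -> (27.284,-1.414) [heading=135, draw]
    LT 90: heading 135 -> 225
    FD 7: (27.284,-1.414) -> (22.335,-6.364) [heading=225, draw]
  ]
  -- iteration 2/3 --
  FD 14: (22.335,-6.364) -> (12.435,-16.263) [heading=225, draw]
  FD 13: (12.435,-16.263) -> (3.243,-25.456) [heading=225, draw]
  REPEAT 3 [
    -- iteration 1/3 --
    FD 12: (3.243,-25.456) -> (-5.243,-33.941) [heading=225, draw]
    LT 90: heading 225 -> 315
    FD 7: (-5.243,-33.941) -> (-0.293,-38.891) [heading=315, draw]
    -- iteration 2/3 --
    FD 12: (-0.293,-38.891) -> (8.192,-47.376) [heading=315, draw]
    LT 90: heading 315 -> 45
    FD 7: (8.192,-47.376) -> (13.142,-42.426) [heading=45, draw]
    -- iteration 3/3 --
    FD 12: (13.142,-42.426) -> (21.627,-33.941) [heading=45, draw]
    LT 90: heading 45 -> 135
    FD 7: (21.627,-33.941) -> (16.678,-28.991) [heading=135, draw]
  ]
  -- iteration 3/3 --
  FD 14: (16.678,-28.991) -> (6.778,-19.092) [heading=135, draw]
  FD 13: (6.778,-19.092) -> (-2.414,-9.899) [heading=135, draw]
  REPEAT 3 [
    -- iteration 1/3 --
    FD 12: (-2.414,-9.899) -> (-10.899,-1.414) [heading=135, draw]
    LT 90: heading 135 -> 225
    FD 7: (-10.899,-1.414) -> (-15.849,-6.364) [heading=225, draw]
    -- iteration 2/3 --
    FD 12: (-15.849,-6.364) -> (-24.335,-14.849) [heading=225, draw]
    LT 90: heading 225 -> 315
    FD 7: (-24.335,-14.849) -> (-19.385,-19.799) [heading=315, draw]
    -- iteration 3/3 --
    FD 12: (-19.385,-19.799) -> (-10.899,-28.284) [heading=315, draw]
    LT 90: heading 315 -> 45
    FD 7: (-10.899,-28.284) -> (-5.95,-23.335) [heading=45, draw]
  ]
]
RT 30: heading 45 -> 15
RT 30: heading 15 -> 345
PU: pen up
Final: pos=(-5.95,-23.335), heading=345, 27 segment(s) drawn

Answer: 345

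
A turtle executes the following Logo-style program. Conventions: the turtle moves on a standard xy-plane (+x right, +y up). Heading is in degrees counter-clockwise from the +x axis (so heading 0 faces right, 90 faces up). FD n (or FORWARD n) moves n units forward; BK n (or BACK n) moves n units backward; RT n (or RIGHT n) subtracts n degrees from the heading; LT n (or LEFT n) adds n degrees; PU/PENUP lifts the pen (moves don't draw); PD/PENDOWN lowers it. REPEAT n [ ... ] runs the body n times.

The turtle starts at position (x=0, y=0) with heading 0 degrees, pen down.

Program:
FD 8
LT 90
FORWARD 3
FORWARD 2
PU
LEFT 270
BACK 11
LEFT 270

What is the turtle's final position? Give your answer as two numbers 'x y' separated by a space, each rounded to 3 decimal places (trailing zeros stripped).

Executing turtle program step by step:
Start: pos=(0,0), heading=0, pen down
FD 8: (0,0) -> (8,0) [heading=0, draw]
LT 90: heading 0 -> 90
FD 3: (8,0) -> (8,3) [heading=90, draw]
FD 2: (8,3) -> (8,5) [heading=90, draw]
PU: pen up
LT 270: heading 90 -> 0
BK 11: (8,5) -> (-3,5) [heading=0, move]
LT 270: heading 0 -> 270
Final: pos=(-3,5), heading=270, 3 segment(s) drawn

Answer: -3 5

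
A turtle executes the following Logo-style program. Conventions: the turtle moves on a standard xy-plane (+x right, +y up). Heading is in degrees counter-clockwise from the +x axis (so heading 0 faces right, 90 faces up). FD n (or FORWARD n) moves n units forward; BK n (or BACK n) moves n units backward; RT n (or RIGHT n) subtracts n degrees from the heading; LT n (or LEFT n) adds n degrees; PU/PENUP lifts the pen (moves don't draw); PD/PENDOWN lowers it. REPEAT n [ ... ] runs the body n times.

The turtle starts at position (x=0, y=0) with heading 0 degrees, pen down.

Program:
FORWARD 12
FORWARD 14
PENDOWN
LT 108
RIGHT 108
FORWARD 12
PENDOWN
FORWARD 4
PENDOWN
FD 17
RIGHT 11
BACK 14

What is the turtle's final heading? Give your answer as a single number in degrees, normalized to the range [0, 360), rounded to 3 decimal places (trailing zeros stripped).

Answer: 349

Derivation:
Executing turtle program step by step:
Start: pos=(0,0), heading=0, pen down
FD 12: (0,0) -> (12,0) [heading=0, draw]
FD 14: (12,0) -> (26,0) [heading=0, draw]
PD: pen down
LT 108: heading 0 -> 108
RT 108: heading 108 -> 0
FD 12: (26,0) -> (38,0) [heading=0, draw]
PD: pen down
FD 4: (38,0) -> (42,0) [heading=0, draw]
PD: pen down
FD 17: (42,0) -> (59,0) [heading=0, draw]
RT 11: heading 0 -> 349
BK 14: (59,0) -> (45.257,2.671) [heading=349, draw]
Final: pos=(45.257,2.671), heading=349, 6 segment(s) drawn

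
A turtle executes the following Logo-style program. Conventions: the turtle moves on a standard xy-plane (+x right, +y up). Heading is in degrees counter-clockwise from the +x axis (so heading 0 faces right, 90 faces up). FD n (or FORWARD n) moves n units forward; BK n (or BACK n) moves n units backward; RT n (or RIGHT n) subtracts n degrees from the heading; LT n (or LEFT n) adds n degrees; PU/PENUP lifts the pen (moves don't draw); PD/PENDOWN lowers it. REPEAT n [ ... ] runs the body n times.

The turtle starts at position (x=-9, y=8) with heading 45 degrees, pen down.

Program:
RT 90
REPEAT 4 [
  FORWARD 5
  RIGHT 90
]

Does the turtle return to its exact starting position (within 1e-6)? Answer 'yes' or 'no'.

Answer: yes

Derivation:
Executing turtle program step by step:
Start: pos=(-9,8), heading=45, pen down
RT 90: heading 45 -> 315
REPEAT 4 [
  -- iteration 1/4 --
  FD 5: (-9,8) -> (-5.464,4.464) [heading=315, draw]
  RT 90: heading 315 -> 225
  -- iteration 2/4 --
  FD 5: (-5.464,4.464) -> (-9,0.929) [heading=225, draw]
  RT 90: heading 225 -> 135
  -- iteration 3/4 --
  FD 5: (-9,0.929) -> (-12.536,4.464) [heading=135, draw]
  RT 90: heading 135 -> 45
  -- iteration 4/4 --
  FD 5: (-12.536,4.464) -> (-9,8) [heading=45, draw]
  RT 90: heading 45 -> 315
]
Final: pos=(-9,8), heading=315, 4 segment(s) drawn

Start position: (-9, 8)
Final position: (-9, 8)
Distance = 0; < 1e-6 -> CLOSED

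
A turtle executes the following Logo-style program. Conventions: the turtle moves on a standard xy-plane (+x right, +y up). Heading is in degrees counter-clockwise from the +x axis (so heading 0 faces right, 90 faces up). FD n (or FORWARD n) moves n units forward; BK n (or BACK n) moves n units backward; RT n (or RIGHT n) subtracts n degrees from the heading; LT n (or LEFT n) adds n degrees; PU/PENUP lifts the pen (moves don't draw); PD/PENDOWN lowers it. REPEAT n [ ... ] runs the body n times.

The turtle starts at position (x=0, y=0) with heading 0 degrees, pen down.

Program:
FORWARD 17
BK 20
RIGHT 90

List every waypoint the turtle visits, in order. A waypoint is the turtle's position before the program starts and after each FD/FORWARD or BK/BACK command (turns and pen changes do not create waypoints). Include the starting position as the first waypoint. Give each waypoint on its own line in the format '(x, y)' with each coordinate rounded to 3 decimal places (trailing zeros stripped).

Executing turtle program step by step:
Start: pos=(0,0), heading=0, pen down
FD 17: (0,0) -> (17,0) [heading=0, draw]
BK 20: (17,0) -> (-3,0) [heading=0, draw]
RT 90: heading 0 -> 270
Final: pos=(-3,0), heading=270, 2 segment(s) drawn
Waypoints (3 total):
(0, 0)
(17, 0)
(-3, 0)

Answer: (0, 0)
(17, 0)
(-3, 0)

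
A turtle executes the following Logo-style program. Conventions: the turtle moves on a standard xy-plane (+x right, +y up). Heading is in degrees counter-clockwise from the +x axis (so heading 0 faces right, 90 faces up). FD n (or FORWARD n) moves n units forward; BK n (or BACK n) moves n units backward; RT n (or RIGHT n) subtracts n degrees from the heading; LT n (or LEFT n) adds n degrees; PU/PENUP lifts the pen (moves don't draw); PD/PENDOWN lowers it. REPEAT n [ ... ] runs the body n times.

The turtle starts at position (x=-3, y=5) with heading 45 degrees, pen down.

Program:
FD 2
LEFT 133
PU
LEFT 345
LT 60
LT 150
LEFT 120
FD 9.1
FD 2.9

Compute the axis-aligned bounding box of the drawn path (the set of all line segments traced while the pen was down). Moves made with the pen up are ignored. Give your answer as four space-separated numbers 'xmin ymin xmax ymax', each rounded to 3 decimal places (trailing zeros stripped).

Answer: -3 5 -1.586 6.414

Derivation:
Executing turtle program step by step:
Start: pos=(-3,5), heading=45, pen down
FD 2: (-3,5) -> (-1.586,6.414) [heading=45, draw]
LT 133: heading 45 -> 178
PU: pen up
LT 345: heading 178 -> 163
LT 60: heading 163 -> 223
LT 150: heading 223 -> 13
LT 120: heading 13 -> 133
FD 9.1: (-1.586,6.414) -> (-7.792,13.07) [heading=133, move]
FD 2.9: (-7.792,13.07) -> (-9.77,15.19) [heading=133, move]
Final: pos=(-9.77,15.19), heading=133, 1 segment(s) drawn

Segment endpoints: x in {-3, -1.586}, y in {5, 6.414}
xmin=-3, ymin=5, xmax=-1.586, ymax=6.414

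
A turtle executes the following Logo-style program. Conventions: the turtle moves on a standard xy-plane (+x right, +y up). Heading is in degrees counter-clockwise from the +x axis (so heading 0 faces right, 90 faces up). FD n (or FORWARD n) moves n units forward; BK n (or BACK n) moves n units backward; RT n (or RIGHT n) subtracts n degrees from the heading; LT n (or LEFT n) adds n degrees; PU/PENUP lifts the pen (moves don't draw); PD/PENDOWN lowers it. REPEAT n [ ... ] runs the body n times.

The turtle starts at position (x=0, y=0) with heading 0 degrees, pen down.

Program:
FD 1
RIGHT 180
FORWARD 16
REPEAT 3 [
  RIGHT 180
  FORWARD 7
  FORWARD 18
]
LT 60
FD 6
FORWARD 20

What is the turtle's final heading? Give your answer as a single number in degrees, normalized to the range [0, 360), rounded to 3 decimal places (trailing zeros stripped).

Executing turtle program step by step:
Start: pos=(0,0), heading=0, pen down
FD 1: (0,0) -> (1,0) [heading=0, draw]
RT 180: heading 0 -> 180
FD 16: (1,0) -> (-15,0) [heading=180, draw]
REPEAT 3 [
  -- iteration 1/3 --
  RT 180: heading 180 -> 0
  FD 7: (-15,0) -> (-8,0) [heading=0, draw]
  FD 18: (-8,0) -> (10,0) [heading=0, draw]
  -- iteration 2/3 --
  RT 180: heading 0 -> 180
  FD 7: (10,0) -> (3,0) [heading=180, draw]
  FD 18: (3,0) -> (-15,0) [heading=180, draw]
  -- iteration 3/3 --
  RT 180: heading 180 -> 0
  FD 7: (-15,0) -> (-8,0) [heading=0, draw]
  FD 18: (-8,0) -> (10,0) [heading=0, draw]
]
LT 60: heading 0 -> 60
FD 6: (10,0) -> (13,5.196) [heading=60, draw]
FD 20: (13,5.196) -> (23,22.517) [heading=60, draw]
Final: pos=(23,22.517), heading=60, 10 segment(s) drawn

Answer: 60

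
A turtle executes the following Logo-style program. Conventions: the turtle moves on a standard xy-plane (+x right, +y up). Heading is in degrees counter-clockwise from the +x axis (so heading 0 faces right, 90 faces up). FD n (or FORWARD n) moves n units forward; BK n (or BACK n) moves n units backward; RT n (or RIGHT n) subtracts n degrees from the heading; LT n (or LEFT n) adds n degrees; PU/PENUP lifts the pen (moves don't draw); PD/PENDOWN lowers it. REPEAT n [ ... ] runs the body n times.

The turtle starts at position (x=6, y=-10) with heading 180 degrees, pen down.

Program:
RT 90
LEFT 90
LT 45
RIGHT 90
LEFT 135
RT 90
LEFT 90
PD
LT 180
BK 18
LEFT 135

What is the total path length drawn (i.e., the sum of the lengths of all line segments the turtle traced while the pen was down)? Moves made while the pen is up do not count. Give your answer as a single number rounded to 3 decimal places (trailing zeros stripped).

Answer: 18

Derivation:
Executing turtle program step by step:
Start: pos=(6,-10), heading=180, pen down
RT 90: heading 180 -> 90
LT 90: heading 90 -> 180
LT 45: heading 180 -> 225
RT 90: heading 225 -> 135
LT 135: heading 135 -> 270
RT 90: heading 270 -> 180
LT 90: heading 180 -> 270
PD: pen down
LT 180: heading 270 -> 90
BK 18: (6,-10) -> (6,-28) [heading=90, draw]
LT 135: heading 90 -> 225
Final: pos=(6,-28), heading=225, 1 segment(s) drawn

Segment lengths:
  seg 1: (6,-10) -> (6,-28), length = 18
Total = 18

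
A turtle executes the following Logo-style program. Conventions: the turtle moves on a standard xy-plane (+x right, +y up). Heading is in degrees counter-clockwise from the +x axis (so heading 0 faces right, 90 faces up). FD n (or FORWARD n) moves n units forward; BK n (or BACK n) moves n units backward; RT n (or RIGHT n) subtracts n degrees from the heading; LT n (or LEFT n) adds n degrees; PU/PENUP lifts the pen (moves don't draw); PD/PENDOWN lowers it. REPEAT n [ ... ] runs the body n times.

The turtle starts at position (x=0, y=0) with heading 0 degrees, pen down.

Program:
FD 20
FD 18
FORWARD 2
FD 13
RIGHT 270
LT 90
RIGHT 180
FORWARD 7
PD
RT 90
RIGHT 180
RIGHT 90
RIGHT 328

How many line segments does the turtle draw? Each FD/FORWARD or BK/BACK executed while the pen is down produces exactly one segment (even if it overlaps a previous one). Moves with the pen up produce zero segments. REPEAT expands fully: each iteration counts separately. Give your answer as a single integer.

Answer: 5

Derivation:
Executing turtle program step by step:
Start: pos=(0,0), heading=0, pen down
FD 20: (0,0) -> (20,0) [heading=0, draw]
FD 18: (20,0) -> (38,0) [heading=0, draw]
FD 2: (38,0) -> (40,0) [heading=0, draw]
FD 13: (40,0) -> (53,0) [heading=0, draw]
RT 270: heading 0 -> 90
LT 90: heading 90 -> 180
RT 180: heading 180 -> 0
FD 7: (53,0) -> (60,0) [heading=0, draw]
PD: pen down
RT 90: heading 0 -> 270
RT 180: heading 270 -> 90
RT 90: heading 90 -> 0
RT 328: heading 0 -> 32
Final: pos=(60,0), heading=32, 5 segment(s) drawn
Segments drawn: 5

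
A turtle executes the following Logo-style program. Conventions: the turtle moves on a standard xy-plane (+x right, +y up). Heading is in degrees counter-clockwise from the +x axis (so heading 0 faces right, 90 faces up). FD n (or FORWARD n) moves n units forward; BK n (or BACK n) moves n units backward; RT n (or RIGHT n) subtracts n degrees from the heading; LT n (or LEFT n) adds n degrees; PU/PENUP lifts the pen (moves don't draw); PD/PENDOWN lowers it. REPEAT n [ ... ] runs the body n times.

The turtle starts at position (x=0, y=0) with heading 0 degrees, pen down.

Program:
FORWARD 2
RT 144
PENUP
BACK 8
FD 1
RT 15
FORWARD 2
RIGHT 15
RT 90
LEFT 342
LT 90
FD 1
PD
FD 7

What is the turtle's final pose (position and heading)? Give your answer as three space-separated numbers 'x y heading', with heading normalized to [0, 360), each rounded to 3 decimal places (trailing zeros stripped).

Executing turtle program step by step:
Start: pos=(0,0), heading=0, pen down
FD 2: (0,0) -> (2,0) [heading=0, draw]
RT 144: heading 0 -> 216
PU: pen up
BK 8: (2,0) -> (8.472,4.702) [heading=216, move]
FD 1: (8.472,4.702) -> (7.663,4.114) [heading=216, move]
RT 15: heading 216 -> 201
FD 2: (7.663,4.114) -> (5.796,3.398) [heading=201, move]
RT 15: heading 201 -> 186
RT 90: heading 186 -> 96
LT 342: heading 96 -> 78
LT 90: heading 78 -> 168
FD 1: (5.796,3.398) -> (4.818,3.606) [heading=168, move]
PD: pen down
FD 7: (4.818,3.606) -> (-2.029,5.061) [heading=168, draw]
Final: pos=(-2.029,5.061), heading=168, 2 segment(s) drawn

Answer: -2.029 5.061 168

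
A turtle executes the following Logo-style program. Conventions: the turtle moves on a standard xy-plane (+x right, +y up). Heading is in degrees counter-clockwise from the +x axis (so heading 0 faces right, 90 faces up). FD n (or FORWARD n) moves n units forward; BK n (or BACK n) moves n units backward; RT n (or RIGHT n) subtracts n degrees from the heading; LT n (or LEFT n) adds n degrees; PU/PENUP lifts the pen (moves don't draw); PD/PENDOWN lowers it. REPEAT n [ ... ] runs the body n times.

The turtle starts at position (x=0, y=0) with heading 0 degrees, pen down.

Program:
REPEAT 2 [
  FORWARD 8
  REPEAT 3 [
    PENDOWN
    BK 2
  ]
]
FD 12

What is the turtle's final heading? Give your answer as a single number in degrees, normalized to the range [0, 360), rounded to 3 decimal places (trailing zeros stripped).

Executing turtle program step by step:
Start: pos=(0,0), heading=0, pen down
REPEAT 2 [
  -- iteration 1/2 --
  FD 8: (0,0) -> (8,0) [heading=0, draw]
  REPEAT 3 [
    -- iteration 1/3 --
    PD: pen down
    BK 2: (8,0) -> (6,0) [heading=0, draw]
    -- iteration 2/3 --
    PD: pen down
    BK 2: (6,0) -> (4,0) [heading=0, draw]
    -- iteration 3/3 --
    PD: pen down
    BK 2: (4,0) -> (2,0) [heading=0, draw]
  ]
  -- iteration 2/2 --
  FD 8: (2,0) -> (10,0) [heading=0, draw]
  REPEAT 3 [
    -- iteration 1/3 --
    PD: pen down
    BK 2: (10,0) -> (8,0) [heading=0, draw]
    -- iteration 2/3 --
    PD: pen down
    BK 2: (8,0) -> (6,0) [heading=0, draw]
    -- iteration 3/3 --
    PD: pen down
    BK 2: (6,0) -> (4,0) [heading=0, draw]
  ]
]
FD 12: (4,0) -> (16,0) [heading=0, draw]
Final: pos=(16,0), heading=0, 9 segment(s) drawn

Answer: 0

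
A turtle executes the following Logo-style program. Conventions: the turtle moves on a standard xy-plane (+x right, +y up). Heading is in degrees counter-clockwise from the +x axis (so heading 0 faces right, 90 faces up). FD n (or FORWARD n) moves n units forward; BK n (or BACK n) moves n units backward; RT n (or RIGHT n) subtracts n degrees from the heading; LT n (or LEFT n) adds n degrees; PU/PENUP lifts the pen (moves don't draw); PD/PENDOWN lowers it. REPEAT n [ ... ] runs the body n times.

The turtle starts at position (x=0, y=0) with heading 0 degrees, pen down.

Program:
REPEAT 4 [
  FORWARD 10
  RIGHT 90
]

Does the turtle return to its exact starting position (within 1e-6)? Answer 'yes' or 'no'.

Answer: yes

Derivation:
Executing turtle program step by step:
Start: pos=(0,0), heading=0, pen down
REPEAT 4 [
  -- iteration 1/4 --
  FD 10: (0,0) -> (10,0) [heading=0, draw]
  RT 90: heading 0 -> 270
  -- iteration 2/4 --
  FD 10: (10,0) -> (10,-10) [heading=270, draw]
  RT 90: heading 270 -> 180
  -- iteration 3/4 --
  FD 10: (10,-10) -> (0,-10) [heading=180, draw]
  RT 90: heading 180 -> 90
  -- iteration 4/4 --
  FD 10: (0,-10) -> (0,0) [heading=90, draw]
  RT 90: heading 90 -> 0
]
Final: pos=(0,0), heading=0, 4 segment(s) drawn

Start position: (0, 0)
Final position: (0, 0)
Distance = 0; < 1e-6 -> CLOSED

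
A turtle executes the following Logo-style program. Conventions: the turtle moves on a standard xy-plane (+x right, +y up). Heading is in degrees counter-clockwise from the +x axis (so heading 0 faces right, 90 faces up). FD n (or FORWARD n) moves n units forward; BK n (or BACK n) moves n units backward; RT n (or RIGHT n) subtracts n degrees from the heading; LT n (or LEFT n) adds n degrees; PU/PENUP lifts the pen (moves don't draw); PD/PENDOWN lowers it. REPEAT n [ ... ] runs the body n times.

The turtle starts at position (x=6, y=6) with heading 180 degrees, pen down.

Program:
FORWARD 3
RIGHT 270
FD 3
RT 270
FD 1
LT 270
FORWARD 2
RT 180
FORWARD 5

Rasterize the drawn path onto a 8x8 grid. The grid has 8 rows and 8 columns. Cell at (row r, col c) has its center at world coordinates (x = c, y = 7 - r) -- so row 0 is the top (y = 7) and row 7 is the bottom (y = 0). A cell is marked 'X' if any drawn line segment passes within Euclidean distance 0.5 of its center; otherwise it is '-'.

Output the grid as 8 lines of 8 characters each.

Segment 0: (6,6) -> (3,6)
Segment 1: (3,6) -> (3,3)
Segment 2: (3,3) -> (4,3)
Segment 3: (4,3) -> (4,1)
Segment 4: (4,1) -> (4,6)

Answer: --------
---XXXX-
---XX---
---XX---
---XX---
----X---
----X---
--------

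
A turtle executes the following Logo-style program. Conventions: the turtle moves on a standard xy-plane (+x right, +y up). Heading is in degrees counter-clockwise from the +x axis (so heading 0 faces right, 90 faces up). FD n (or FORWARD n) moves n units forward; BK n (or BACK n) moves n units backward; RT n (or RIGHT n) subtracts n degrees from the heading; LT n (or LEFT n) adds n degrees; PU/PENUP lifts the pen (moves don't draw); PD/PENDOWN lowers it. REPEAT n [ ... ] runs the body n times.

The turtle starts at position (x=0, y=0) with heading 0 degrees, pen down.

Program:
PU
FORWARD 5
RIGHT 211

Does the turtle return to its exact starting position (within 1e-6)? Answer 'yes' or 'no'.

Executing turtle program step by step:
Start: pos=(0,0), heading=0, pen down
PU: pen up
FD 5: (0,0) -> (5,0) [heading=0, move]
RT 211: heading 0 -> 149
Final: pos=(5,0), heading=149, 0 segment(s) drawn

Start position: (0, 0)
Final position: (5, 0)
Distance = 5; >= 1e-6 -> NOT closed

Answer: no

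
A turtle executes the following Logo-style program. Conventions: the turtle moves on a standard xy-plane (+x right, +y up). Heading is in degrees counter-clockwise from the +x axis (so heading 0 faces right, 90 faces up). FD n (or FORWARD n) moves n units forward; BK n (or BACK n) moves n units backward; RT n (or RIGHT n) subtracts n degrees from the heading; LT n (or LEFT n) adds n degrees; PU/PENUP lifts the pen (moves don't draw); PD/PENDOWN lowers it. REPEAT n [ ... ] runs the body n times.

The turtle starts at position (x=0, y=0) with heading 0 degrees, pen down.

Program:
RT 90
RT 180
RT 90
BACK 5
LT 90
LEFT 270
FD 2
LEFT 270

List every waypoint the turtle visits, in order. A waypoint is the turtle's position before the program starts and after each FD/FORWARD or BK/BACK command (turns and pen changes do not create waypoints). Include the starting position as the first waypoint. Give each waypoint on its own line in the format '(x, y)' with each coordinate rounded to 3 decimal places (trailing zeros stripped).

Answer: (0, 0)
(-5, 0)
(-3, 0)

Derivation:
Executing turtle program step by step:
Start: pos=(0,0), heading=0, pen down
RT 90: heading 0 -> 270
RT 180: heading 270 -> 90
RT 90: heading 90 -> 0
BK 5: (0,0) -> (-5,0) [heading=0, draw]
LT 90: heading 0 -> 90
LT 270: heading 90 -> 0
FD 2: (-5,0) -> (-3,0) [heading=0, draw]
LT 270: heading 0 -> 270
Final: pos=(-3,0), heading=270, 2 segment(s) drawn
Waypoints (3 total):
(0, 0)
(-5, 0)
(-3, 0)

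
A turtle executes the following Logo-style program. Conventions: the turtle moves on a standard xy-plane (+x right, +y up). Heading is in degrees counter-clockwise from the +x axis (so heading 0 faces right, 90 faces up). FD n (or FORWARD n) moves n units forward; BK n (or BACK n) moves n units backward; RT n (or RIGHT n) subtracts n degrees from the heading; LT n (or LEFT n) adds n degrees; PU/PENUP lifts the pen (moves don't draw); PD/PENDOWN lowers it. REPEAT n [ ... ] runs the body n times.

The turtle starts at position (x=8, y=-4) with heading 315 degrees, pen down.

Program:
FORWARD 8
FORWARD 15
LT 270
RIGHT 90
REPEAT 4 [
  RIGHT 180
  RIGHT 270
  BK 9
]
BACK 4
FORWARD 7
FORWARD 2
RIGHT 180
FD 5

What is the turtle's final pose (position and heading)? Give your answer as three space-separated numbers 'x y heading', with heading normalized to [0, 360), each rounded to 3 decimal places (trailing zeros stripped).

Executing turtle program step by step:
Start: pos=(8,-4), heading=315, pen down
FD 8: (8,-4) -> (13.657,-9.657) [heading=315, draw]
FD 15: (13.657,-9.657) -> (24.263,-20.263) [heading=315, draw]
LT 270: heading 315 -> 225
RT 90: heading 225 -> 135
REPEAT 4 [
  -- iteration 1/4 --
  RT 180: heading 135 -> 315
  RT 270: heading 315 -> 45
  BK 9: (24.263,-20.263) -> (17.899,-26.627) [heading=45, draw]
  -- iteration 2/4 --
  RT 180: heading 45 -> 225
  RT 270: heading 225 -> 315
  BK 9: (17.899,-26.627) -> (11.536,-20.263) [heading=315, draw]
  -- iteration 3/4 --
  RT 180: heading 315 -> 135
  RT 270: heading 135 -> 225
  BK 9: (11.536,-20.263) -> (17.899,-13.899) [heading=225, draw]
  -- iteration 4/4 --
  RT 180: heading 225 -> 45
  RT 270: heading 45 -> 135
  BK 9: (17.899,-13.899) -> (24.263,-20.263) [heading=135, draw]
]
BK 4: (24.263,-20.263) -> (27.092,-23.092) [heading=135, draw]
FD 7: (27.092,-23.092) -> (22.142,-18.142) [heading=135, draw]
FD 2: (22.142,-18.142) -> (20.728,-16.728) [heading=135, draw]
RT 180: heading 135 -> 315
FD 5: (20.728,-16.728) -> (24.263,-20.263) [heading=315, draw]
Final: pos=(24.263,-20.263), heading=315, 10 segment(s) drawn

Answer: 24.263 -20.263 315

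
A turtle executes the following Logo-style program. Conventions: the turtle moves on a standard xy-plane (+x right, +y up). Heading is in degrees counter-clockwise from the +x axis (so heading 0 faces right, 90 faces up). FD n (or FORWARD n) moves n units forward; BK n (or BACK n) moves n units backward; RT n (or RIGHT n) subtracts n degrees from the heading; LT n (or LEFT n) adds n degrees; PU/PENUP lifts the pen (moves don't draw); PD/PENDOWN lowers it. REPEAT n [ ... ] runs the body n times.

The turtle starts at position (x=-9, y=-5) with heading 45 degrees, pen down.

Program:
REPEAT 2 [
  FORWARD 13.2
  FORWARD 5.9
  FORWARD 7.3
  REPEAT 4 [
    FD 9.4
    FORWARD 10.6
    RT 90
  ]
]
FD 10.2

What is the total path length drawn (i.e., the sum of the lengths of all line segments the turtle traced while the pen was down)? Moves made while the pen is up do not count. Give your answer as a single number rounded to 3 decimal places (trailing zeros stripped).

Answer: 223

Derivation:
Executing turtle program step by step:
Start: pos=(-9,-5), heading=45, pen down
REPEAT 2 [
  -- iteration 1/2 --
  FD 13.2: (-9,-5) -> (0.334,4.334) [heading=45, draw]
  FD 5.9: (0.334,4.334) -> (4.506,8.506) [heading=45, draw]
  FD 7.3: (4.506,8.506) -> (9.668,13.668) [heading=45, draw]
  REPEAT 4 [
    -- iteration 1/4 --
    FD 9.4: (9.668,13.668) -> (16.314,20.314) [heading=45, draw]
    FD 10.6: (16.314,20.314) -> (23.81,27.81) [heading=45, draw]
    RT 90: heading 45 -> 315
    -- iteration 2/4 --
    FD 9.4: (23.81,27.81) -> (30.457,21.163) [heading=315, draw]
    FD 10.6: (30.457,21.163) -> (37.952,13.668) [heading=315, draw]
    RT 90: heading 315 -> 225
    -- iteration 3/4 --
    FD 9.4: (37.952,13.668) -> (31.305,7.021) [heading=225, draw]
    FD 10.6: (31.305,7.021) -> (23.81,-0.475) [heading=225, draw]
    RT 90: heading 225 -> 135
    -- iteration 4/4 --
    FD 9.4: (23.81,-0.475) -> (17.163,6.172) [heading=135, draw]
    FD 10.6: (17.163,6.172) -> (9.668,13.668) [heading=135, draw]
    RT 90: heading 135 -> 45
  ]
  -- iteration 2/2 --
  FD 13.2: (9.668,13.668) -> (19.001,23.001) [heading=45, draw]
  FD 5.9: (19.001,23.001) -> (23.173,27.173) [heading=45, draw]
  FD 7.3: (23.173,27.173) -> (28.335,32.335) [heading=45, draw]
  REPEAT 4 [
    -- iteration 1/4 --
    FD 9.4: (28.335,32.335) -> (34.982,38.982) [heading=45, draw]
    FD 10.6: (34.982,38.982) -> (42.477,46.477) [heading=45, draw]
    RT 90: heading 45 -> 315
    -- iteration 2/4 --
    FD 9.4: (42.477,46.477) -> (49.124,39.831) [heading=315, draw]
    FD 10.6: (49.124,39.831) -> (56.62,32.335) [heading=315, draw]
    RT 90: heading 315 -> 225
    -- iteration 3/4 --
    FD 9.4: (56.62,32.335) -> (49.973,25.688) [heading=225, draw]
    FD 10.6: (49.973,25.688) -> (42.477,18.193) [heading=225, draw]
    RT 90: heading 225 -> 135
    -- iteration 4/4 --
    FD 9.4: (42.477,18.193) -> (35.831,24.84) [heading=135, draw]
    FD 10.6: (35.831,24.84) -> (28.335,32.335) [heading=135, draw]
    RT 90: heading 135 -> 45
  ]
]
FD 10.2: (28.335,32.335) -> (35.548,39.548) [heading=45, draw]
Final: pos=(35.548,39.548), heading=45, 23 segment(s) drawn

Segment lengths:
  seg 1: (-9,-5) -> (0.334,4.334), length = 13.2
  seg 2: (0.334,4.334) -> (4.506,8.506), length = 5.9
  seg 3: (4.506,8.506) -> (9.668,13.668), length = 7.3
  seg 4: (9.668,13.668) -> (16.314,20.314), length = 9.4
  seg 5: (16.314,20.314) -> (23.81,27.81), length = 10.6
  seg 6: (23.81,27.81) -> (30.457,21.163), length = 9.4
  seg 7: (30.457,21.163) -> (37.952,13.668), length = 10.6
  seg 8: (37.952,13.668) -> (31.305,7.021), length = 9.4
  seg 9: (31.305,7.021) -> (23.81,-0.475), length = 10.6
  seg 10: (23.81,-0.475) -> (17.163,6.172), length = 9.4
  seg 11: (17.163,6.172) -> (9.668,13.668), length = 10.6
  seg 12: (9.668,13.668) -> (19.001,23.001), length = 13.2
  seg 13: (19.001,23.001) -> (23.173,27.173), length = 5.9
  seg 14: (23.173,27.173) -> (28.335,32.335), length = 7.3
  seg 15: (28.335,32.335) -> (34.982,38.982), length = 9.4
  seg 16: (34.982,38.982) -> (42.477,46.477), length = 10.6
  seg 17: (42.477,46.477) -> (49.124,39.831), length = 9.4
  seg 18: (49.124,39.831) -> (56.62,32.335), length = 10.6
  seg 19: (56.62,32.335) -> (49.973,25.688), length = 9.4
  seg 20: (49.973,25.688) -> (42.477,18.193), length = 10.6
  seg 21: (42.477,18.193) -> (35.831,24.84), length = 9.4
  seg 22: (35.831,24.84) -> (28.335,32.335), length = 10.6
  seg 23: (28.335,32.335) -> (35.548,39.548), length = 10.2
Total = 223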